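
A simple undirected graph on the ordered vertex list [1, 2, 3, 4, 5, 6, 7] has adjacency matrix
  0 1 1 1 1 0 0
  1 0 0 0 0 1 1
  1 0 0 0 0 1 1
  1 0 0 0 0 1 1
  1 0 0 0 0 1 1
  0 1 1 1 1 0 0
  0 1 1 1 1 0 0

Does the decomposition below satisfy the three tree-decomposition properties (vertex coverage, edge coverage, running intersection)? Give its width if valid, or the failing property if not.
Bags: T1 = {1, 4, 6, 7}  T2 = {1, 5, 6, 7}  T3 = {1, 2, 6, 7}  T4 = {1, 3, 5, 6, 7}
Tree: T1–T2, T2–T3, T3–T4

No — bags containing vertex 5 are not connected in the tree.

A tree decomposition must satisfy three properties: every vertex lies in some bag; for every edge, both endpoints lie together in some bag; and for every vertex, the bags containing it form a connected subtree. Here bags containing vertex 5 are not connected in the tree, so the decomposition is invalid.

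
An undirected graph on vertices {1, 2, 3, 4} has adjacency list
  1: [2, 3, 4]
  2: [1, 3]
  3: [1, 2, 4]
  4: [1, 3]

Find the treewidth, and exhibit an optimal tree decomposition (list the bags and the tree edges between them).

Treewidth 2.
Bags: B1 = {1, 3, 4}  B2 = {1, 2, 3}
Tree: B1–B2

Every bag has size at most 3, so the width is 3 − 1 = 2 and tw(G) ≤ 2. Conversely, {1, 2, 3} is a clique of size 3, and the vertices of any clique must share a bag in every tree decomposition; so some bag has ≥ 3 vertices and tw(G) ≥ 2. Therefore the treewidth is 2.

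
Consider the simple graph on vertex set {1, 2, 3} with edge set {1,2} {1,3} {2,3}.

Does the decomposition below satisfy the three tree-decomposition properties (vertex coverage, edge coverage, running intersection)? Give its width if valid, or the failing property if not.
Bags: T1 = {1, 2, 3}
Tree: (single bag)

Checking the three conditions: (i) the bags cover all of {1, 2, 3}; (ii) for each edge, some bag contains both endpoints; (iii) the bags containing any fixed vertex form a subtree. All hold, so the decomposition is valid with width 3 − 1 = 2.

Yes; width 2.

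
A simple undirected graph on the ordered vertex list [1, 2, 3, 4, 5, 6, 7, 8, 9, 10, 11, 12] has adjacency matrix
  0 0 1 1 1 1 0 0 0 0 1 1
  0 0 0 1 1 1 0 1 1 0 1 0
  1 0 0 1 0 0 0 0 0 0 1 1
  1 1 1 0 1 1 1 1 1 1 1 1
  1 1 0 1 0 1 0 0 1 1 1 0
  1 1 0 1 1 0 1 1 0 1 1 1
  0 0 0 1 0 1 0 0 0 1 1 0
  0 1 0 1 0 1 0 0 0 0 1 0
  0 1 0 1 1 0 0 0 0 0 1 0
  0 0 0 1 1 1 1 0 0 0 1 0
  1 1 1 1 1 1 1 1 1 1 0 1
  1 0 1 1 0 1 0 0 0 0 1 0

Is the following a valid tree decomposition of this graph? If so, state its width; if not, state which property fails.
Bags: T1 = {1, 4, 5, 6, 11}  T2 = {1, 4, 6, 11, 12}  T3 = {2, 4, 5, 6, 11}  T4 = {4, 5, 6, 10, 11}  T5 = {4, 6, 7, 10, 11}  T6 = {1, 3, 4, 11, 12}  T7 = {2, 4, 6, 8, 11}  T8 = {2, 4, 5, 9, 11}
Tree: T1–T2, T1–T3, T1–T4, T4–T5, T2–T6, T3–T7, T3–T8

Vertex coverage: the bags together contain {1, 2, 3, 4, 5, 6, 7, 8, 9, 10, 11, 12}, the full vertex set. Edge coverage: each edge of G has both endpoints in at least one bag. Running intersection: for every vertex, the bags containing it form a connected subtree. All three properties hold, so this is a valid tree decomposition of width max|bag| − 1 = 4, and hence tw(G) ≤ 4.

Yes; width 4.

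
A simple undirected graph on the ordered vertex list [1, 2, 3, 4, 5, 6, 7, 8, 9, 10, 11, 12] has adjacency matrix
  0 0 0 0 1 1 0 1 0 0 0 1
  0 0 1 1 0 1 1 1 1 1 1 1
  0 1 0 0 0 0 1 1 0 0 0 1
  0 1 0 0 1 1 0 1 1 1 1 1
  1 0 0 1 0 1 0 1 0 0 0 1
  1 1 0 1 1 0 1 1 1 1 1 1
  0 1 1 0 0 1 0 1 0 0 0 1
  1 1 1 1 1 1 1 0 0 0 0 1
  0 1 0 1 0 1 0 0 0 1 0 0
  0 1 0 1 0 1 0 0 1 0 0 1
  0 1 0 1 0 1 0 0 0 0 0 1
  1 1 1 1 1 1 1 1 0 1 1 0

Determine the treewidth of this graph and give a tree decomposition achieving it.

Treewidth 4.
One optimal decomposition is:
Bags: B1 = {2, 4, 6, 10, 12}  B2 = {2, 4, 6, 11, 12}  B3 = {2, 4, 6, 8, 12}  B4 = {2, 4, 6, 9, 10}  B5 = {4, 5, 6, 8, 12}  B6 = {2, 6, 7, 8, 12}  B7 = {1, 5, 6, 8, 12}  B8 = {2, 3, 7, 8, 12}
Tree: B1–B2, B1–B3, B1–B4, B3–B5, B3–B6, B5–B7, B6–B8

Every bag has size at most 5, so the width is 5 − 1 = 4 and tw(G) ≤ 4. Conversely, {2, 3, 7, 8, 12} is a clique of size 5, and the vertices of any clique must share a bag in every tree decomposition; so some bag has ≥ 5 vertices and tw(G) ≥ 4. Hence tw(G) = 4 exactly.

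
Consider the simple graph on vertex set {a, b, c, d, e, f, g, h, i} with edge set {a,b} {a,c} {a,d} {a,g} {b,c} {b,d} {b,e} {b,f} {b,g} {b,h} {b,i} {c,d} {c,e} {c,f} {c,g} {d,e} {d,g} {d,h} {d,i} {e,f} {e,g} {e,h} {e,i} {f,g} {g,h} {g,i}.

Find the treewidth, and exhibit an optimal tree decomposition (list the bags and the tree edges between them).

The largest bag has 5 vertices, giving width 4; this decomposition certifies tw(G) ≤ 4. Conversely, {b, d, e, g, h} is a clique of size 5, and the vertices of any clique must share a bag in every tree decomposition; so some bag has ≥ 5 vertices and tw(G) ≥ 4. Hence tw(G) = 4 exactly.

Treewidth 4.
One optimal decomposition is:
Bags: B1 = {b, c, d, e, g}  B2 = {b, d, e, g, i}  B3 = {a, b, c, d, g}  B4 = {b, c, e, f, g}  B5 = {b, d, e, g, h}
Tree: B1–B2, B1–B3, B1–B4, B2–B5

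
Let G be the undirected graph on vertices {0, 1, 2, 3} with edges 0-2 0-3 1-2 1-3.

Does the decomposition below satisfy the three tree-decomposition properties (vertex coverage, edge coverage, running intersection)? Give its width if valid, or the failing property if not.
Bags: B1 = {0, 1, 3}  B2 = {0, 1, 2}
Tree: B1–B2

Yes; width 2.

Every vertex of G appears in some bag (union = {0, 1, 2, 3}); every edge is covered by a bag; and for each vertex v the set of bags containing v is connected in the bag tree. The decomposition is therefore valid. The largest bag has 3 vertices, so the width is 2.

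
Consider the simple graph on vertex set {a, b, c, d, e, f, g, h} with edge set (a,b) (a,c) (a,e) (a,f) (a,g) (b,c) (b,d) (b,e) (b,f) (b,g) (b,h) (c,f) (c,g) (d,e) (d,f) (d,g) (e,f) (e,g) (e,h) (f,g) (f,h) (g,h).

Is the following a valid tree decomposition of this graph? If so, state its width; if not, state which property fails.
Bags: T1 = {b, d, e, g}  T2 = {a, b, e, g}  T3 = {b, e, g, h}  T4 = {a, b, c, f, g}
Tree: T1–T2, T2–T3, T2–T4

No — edge (d,f) lies in no bag.

A tree decomposition must satisfy three properties: every vertex lies in some bag; for every edge, both endpoints lie together in some bag; and for every vertex, the bags containing it form a connected subtree. Here edge (d,f) lies in no bag, so the decomposition is invalid.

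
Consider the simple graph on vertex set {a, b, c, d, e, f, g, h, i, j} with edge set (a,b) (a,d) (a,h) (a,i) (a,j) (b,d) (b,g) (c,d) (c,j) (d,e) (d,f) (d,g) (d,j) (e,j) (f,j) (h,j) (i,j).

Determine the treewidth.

2

A width-2 tree decomposition is:
Bags: B1 = {a, d, j}  B2 = {a, b, d}  B3 = {a, i, j}  B4 = {d, e, j}  B5 = {b, d, g}  B6 = {d, f, j}  B7 = {a, h, j}  B8 = {c, d, j}
Tree: B1–B2, B1–B3, B1–B4, B2–B5, B4–B6, B3–B7, B6–B8
The largest bag has 3 vertices, giving width 2; this decomposition certifies tw(G) ≤ 2. On the other hand G contains the 3-clique {b, d, g}. A clique must lie in a single bag of any decomposition, so no decomposition can have width below 2. Hence tw(G) = 2 exactly.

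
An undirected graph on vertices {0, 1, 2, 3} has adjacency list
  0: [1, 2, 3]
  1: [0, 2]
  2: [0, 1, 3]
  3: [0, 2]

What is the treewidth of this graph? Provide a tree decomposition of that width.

Treewidth 2.
Bags: B1 = {0, 2, 3}  B2 = {0, 1, 2}
Tree: B1–B2

The largest bag has 3 vertices, giving width 2; this decomposition certifies tw(G) ≤ 2. For the lower bound, the 3 vertices {0, 1, 2} are pairwise adjacent, and any tree decomposition puts a clique entirely inside one bag — forcing width ≥ 2. Hence tw(G) = 2 exactly.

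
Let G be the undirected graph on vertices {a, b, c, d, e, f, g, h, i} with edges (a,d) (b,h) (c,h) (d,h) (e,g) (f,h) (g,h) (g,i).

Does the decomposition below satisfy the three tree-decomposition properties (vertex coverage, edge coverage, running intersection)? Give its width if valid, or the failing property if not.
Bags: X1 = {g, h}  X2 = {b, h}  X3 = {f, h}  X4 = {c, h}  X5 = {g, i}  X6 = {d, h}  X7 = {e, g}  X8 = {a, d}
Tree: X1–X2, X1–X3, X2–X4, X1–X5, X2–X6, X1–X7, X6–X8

Yes; width 1.

Checking the three conditions: (i) the bags cover all of {a, b, c, d, e, f, g, h, i}; (ii) for each edge, some bag contains both endpoints; (iii) the bags containing any fixed vertex form a subtree. All hold, so the decomposition is valid with width 2 − 1 = 1.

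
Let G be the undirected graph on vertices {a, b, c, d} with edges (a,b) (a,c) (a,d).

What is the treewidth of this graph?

A width-1 tree decomposition is:
Bags: B1 = {a, d}  B2 = {a, b}  B3 = {a, c}
Tree: B1–B2, B2–B3
The largest bag has 2 vertices, giving width 1; this decomposition certifies tw(G) ≤ 1. Any graph with an edge has treewidth ≥ 1, and G has the edge a–d. Hence tw(G) = 1 exactly.

1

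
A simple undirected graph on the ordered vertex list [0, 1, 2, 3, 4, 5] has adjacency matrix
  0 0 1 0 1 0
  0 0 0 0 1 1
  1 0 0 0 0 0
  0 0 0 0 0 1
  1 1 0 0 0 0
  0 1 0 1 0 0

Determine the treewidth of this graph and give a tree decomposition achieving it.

Every bag has size at most 2, so the width is 2 − 1 = 1 and tw(G) ≤ 1. Any graph with an edge has treewidth ≥ 1, and G has the edge 3–5. Combining the bounds, tw(G) = 1.

Treewidth 1.
Bags: B1 = {3, 5}  B2 = {1, 5}  B3 = {1, 4}  B4 = {0, 4}  B5 = {0, 2}
Tree: B1–B2, B2–B3, B3–B4, B4–B5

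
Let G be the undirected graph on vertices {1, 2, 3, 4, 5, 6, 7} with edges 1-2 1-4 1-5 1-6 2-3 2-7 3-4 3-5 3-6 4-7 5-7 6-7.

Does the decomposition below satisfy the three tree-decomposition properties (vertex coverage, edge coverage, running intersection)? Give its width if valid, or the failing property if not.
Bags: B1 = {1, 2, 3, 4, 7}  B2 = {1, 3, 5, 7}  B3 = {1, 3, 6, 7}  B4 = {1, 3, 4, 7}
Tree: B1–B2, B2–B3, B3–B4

A tree decomposition must satisfy three properties: every vertex lies in some bag; for every edge, both endpoints lie together in some bag; and for every vertex, the bags containing it form a connected subtree. Here bags containing vertex 4 are not connected in the tree, so the decomposition is invalid.

No — bags containing vertex 4 are not connected in the tree.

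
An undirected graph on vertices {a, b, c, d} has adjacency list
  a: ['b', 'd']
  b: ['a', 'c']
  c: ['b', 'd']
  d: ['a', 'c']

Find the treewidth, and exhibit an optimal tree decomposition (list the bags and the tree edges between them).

Treewidth 2.
Bags: B1 = {b, c, d}  B2 = {a, b, d}
Tree: B1–B2

Every bag has size at most 3, so the width is 3 − 1 = 2 and tw(G) ≤ 2. The edges d–c–b–a–d form a cycle, so G is not a tree and its treewidth is at least 2. Combining the bounds, tw(G) = 2.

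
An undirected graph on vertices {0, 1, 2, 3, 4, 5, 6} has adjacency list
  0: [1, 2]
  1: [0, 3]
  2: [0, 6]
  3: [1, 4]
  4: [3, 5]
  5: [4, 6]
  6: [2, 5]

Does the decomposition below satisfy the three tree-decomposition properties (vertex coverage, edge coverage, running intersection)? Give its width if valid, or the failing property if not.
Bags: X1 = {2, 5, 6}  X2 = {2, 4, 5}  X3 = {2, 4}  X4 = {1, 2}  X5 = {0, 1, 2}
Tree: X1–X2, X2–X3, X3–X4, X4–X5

A tree decomposition must satisfy three properties: every vertex lies in some bag; for every edge, both endpoints lie together in some bag; and for every vertex, the bags containing it form a connected subtree. Here vertex 3 appears in no bag, so the decomposition is invalid.

No — vertex 3 appears in no bag.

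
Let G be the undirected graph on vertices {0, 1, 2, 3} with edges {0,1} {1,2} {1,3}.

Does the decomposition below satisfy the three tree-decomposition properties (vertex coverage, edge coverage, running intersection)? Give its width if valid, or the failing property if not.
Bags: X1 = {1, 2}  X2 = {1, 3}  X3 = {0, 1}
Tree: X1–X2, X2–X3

Yes; width 1.

Every vertex of G appears in some bag (union = {0, 1, 2, 3}); every edge is covered by a bag; and for each vertex v the set of bags containing v is connected in the bag tree. The decomposition is therefore valid. The largest bag has 2 vertices, so the width is 1.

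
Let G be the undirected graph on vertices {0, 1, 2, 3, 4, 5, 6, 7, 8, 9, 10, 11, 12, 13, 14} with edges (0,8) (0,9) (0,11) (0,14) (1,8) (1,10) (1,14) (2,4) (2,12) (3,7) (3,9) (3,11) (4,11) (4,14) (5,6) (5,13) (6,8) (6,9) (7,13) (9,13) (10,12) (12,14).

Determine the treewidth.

A width-3 tree decomposition is:
Bags: B1 = {5, 6, 7, 13}  B2 = {6, 7, 9, 13}  B3 = {3, 6, 7, 9}  B4 = {3, 6, 8, 9}  B5 = {0, 3, 8, 9}  B6 = {0, 3, 8, 11}  B7 = {0, 1, 8, 11}  B8 = {0, 1, 11, 14}  B9 = {1, 4, 11, 14}  B10 = {1, 4, 10, 14}  B11 = {4, 10, 12, 14}  B12 = {2, 4, 10, 12}
Tree: B1–B2, B2–B3, B3–B4, B4–B5, B5–B6, B6–B7, B7–B8, B8–B9, B9–B10, B10–B11, B11–B12
Every bag has size at most 4, so the width is 4 − 1 = 3 and tw(G) ≤ 3. For the lower bound: the 4 vertex sets {5,7,13}, {6}, {9}, {0,3,8,11} are disjoint, each induces a connected subgraph, and every pair is joined by at least one edge of G. Contracting each set to a single vertex therefore yields K_{4} as a minor, and since treewidth is minor-monotone, tw(G) ≥ tw(K_{4}) = 3. Therefore the treewidth is 3.

3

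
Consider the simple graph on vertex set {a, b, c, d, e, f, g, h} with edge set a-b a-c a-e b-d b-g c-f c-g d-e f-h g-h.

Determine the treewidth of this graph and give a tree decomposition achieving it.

Treewidth 2.
One such decomposition:
Bags: B1 = {f, g, h}  B2 = {c, f, g}  B3 = {b, c, g}  B4 = {a, b, c}  B5 = {a, b, d}  B6 = {a, d, e}
Tree: B1–B2, B2–B3, B3–B4, B4–B5, B5–B6

Every bag has size at most 3, so the width is 3 − 1 = 2 and tw(G) ≤ 2. For the lower bound, G contains the cycle h–f–c–g–h, so G is not a forest; only forests have treewidth ≤ 1, hence tw(G) ≥ 2. Therefore the treewidth is 2.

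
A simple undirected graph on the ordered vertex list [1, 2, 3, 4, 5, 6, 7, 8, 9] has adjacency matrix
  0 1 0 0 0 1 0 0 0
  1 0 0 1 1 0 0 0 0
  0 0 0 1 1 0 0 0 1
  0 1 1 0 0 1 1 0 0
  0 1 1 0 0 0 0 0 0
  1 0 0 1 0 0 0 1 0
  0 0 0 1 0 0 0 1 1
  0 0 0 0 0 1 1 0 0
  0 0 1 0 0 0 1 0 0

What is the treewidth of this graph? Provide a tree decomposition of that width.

Treewidth 3.
One optimal decomposition is:
Bags: B1 = {1, 2, 3, 5}  B2 = {1, 2, 3, 4}  B3 = {1, 3, 4, 6}  B4 = {3, 4, 6, 9}  B5 = {4, 6, 7, 9}  B6 = {6, 7, 8, 9}
Tree: B1–B2, B2–B3, B3–B4, B4–B5, B5–B6

Every bag has size at most 4, so the width is 4 − 1 = 3 and tw(G) ≤ 3. For the lower bound: the 4 vertex sets {1,2,5}, {3}, {4}, {6,7,8,9} are disjoint, each induces a connected subgraph, and every pair is joined by at least one edge of G. Contracting each set to a single vertex therefore yields K_{4} as a minor, and since treewidth is minor-monotone, tw(G) ≥ tw(K_{4}) = 3. Combining the bounds, tw(G) = 3.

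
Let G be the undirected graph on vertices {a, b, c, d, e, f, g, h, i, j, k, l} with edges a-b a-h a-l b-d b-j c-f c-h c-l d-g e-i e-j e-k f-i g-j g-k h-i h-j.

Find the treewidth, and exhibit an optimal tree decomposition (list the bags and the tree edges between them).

Each bag holds 4 vertices, so the decomposition has width 3, which upper-bounds the treewidth. For the lower bound: the 4 vertex sets {d,g,k}, {b}, {j}, {a,e,h,i} are disjoint, each induces a connected subgraph, and every pair is joined by at least one edge of G. Contracting each set to a single vertex therefore yields K_{4} as a minor, and since treewidth is minor-monotone, tw(G) ≥ tw(K_{4}) = 3. Combining the bounds, tw(G) = 3.

Treewidth 3.
One optimal decomposition is:
Bags: B1 = {b, d, g, k}  B2 = {b, g, j, k}  B3 = {b, e, j, k}  B4 = {a, b, e, j}  B5 = {a, e, h, j}  B6 = {a, e, h, i}  B7 = {a, h, i, l}  B8 = {c, h, i, l}  B9 = {c, f, i, l}
Tree: B1–B2, B2–B3, B3–B4, B4–B5, B5–B6, B6–B7, B7–B8, B8–B9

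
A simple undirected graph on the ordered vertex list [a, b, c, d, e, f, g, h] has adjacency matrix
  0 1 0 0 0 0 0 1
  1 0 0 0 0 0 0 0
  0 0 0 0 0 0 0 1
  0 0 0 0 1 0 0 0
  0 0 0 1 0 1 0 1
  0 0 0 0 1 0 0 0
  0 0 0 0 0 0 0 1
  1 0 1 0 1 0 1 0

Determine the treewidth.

A width-1 tree decomposition is:
Bags: B1 = {g, h}  B2 = {a, h}  B3 = {a, b}  B4 = {e, h}  B5 = {c, h}  B6 = {d, e}  B7 = {e, f}
Tree: B1–B2, B2–B3, B1–B4, B2–B5, B4–B6, B4–B7
Each bag holds 2 vertices, so the decomposition has width 1, which upper-bounds the treewidth. Since G has at least one edge (e.g. g–h), it is not an edgeless graph, so tw(G) ≥ 1. Therefore the treewidth is 1.

1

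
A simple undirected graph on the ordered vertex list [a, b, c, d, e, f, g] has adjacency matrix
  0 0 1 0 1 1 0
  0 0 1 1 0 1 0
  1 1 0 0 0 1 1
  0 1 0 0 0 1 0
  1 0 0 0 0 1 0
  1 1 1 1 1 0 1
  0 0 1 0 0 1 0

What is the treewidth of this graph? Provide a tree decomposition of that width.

Treewidth 2.
Bags: B1 = {b, d, f}  B2 = {b, c, f}  B3 = {a, c, f}  B4 = {c, f, g}  B5 = {a, e, f}
Tree: B1–B2, B2–B3, B3–B4, B3–B5

Every bag has size at most 3, so the width is 3 − 1 = 2 and tw(G) ≤ 2. For the lower bound, the 3 vertices {b, d, f} are pairwise adjacent, and any tree decomposition puts a clique entirely inside one bag — forcing width ≥ 2. The upper and lower bounds meet at 2, so that is the treewidth.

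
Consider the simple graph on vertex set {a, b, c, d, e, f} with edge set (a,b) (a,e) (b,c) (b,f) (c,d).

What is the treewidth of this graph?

A width-1 tree decomposition is:
Bags: B1 = {b, f}  B2 = {b, c}  B3 = {c, d}  B4 = {a, b}  B5 = {a, e}
Tree: B1–B2, B2–B3, B1–B4, B4–B5
Every bag has size at most 2, so the width is 2 − 1 = 1 and tw(G) ≤ 1. G has an edge, so its treewidth is at least 1. Combining the bounds, tw(G) = 1.

1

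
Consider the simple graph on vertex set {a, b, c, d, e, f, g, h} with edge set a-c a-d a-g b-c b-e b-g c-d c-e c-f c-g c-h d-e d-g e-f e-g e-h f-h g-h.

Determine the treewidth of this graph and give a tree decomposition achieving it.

Each bag holds 4 vertices, so the decomposition has width 3, which upper-bounds the treewidth. On the other hand G contains the 4-clique {c, d, e, g}. A clique must lie in a single bag of any decomposition, so no decomposition can have width below 3. Therefore the treewidth is 3.

Treewidth 3.
Bags: B1 = {c, e, f, h}  B2 = {c, e, g, h}  B3 = {b, c, e, g}  B4 = {c, d, e, g}  B5 = {a, c, d, g}
Tree: B1–B2, B2–B3, B2–B4, B4–B5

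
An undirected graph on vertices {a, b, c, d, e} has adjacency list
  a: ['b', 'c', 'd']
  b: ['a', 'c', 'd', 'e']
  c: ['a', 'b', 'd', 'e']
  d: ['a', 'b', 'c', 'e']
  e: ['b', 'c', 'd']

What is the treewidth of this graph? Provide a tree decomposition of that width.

Treewidth 3.
One such decomposition:
Bags: B1 = {b, c, d, e}  B2 = {a, b, c, d}
Tree: B1–B2

Each bag holds 4 vertices, so the decomposition has width 3, which upper-bounds the treewidth. On the other hand G contains the 4-clique {b, c, d, e}. A clique must lie in a single bag of any decomposition, so no decomposition can have width below 3. Combining the bounds, tw(G) = 3.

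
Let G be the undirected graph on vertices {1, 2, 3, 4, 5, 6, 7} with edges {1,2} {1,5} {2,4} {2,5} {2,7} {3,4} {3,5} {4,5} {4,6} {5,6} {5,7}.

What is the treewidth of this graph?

2

A width-2 tree decomposition is:
Bags: B1 = {2, 5, 7}  B2 = {2, 4, 5}  B3 = {4, 5, 6}  B4 = {1, 2, 5}  B5 = {3, 4, 5}
Tree: B1–B2, B2–B3, B1–B4, B3–B5
Every bag has size at most 3, so the width is 3 − 1 = 2 and tw(G) ≤ 2. Conversely, {1, 2, 5} is a clique of size 3, and the vertices of any clique must share a bag in every tree decomposition; so some bag has ≥ 3 vertices and tw(G) ≥ 2. Combining the bounds, tw(G) = 2.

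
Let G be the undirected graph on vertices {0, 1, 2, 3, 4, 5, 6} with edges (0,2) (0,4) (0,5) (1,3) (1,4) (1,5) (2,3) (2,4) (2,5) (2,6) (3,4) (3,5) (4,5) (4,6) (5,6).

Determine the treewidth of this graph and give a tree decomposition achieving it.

Each bag holds 4 vertices, so the decomposition has width 3, which upper-bounds the treewidth. Conversely, {1, 3, 4, 5} is a clique of size 4, and the vertices of any clique must share a bag in every tree decomposition; so some bag has ≥ 4 vertices and tw(G) ≥ 3. Combining the bounds, tw(G) = 3.

Treewidth 3.
Bags: B1 = {2, 3, 4, 5}  B2 = {0, 2, 4, 5}  B3 = {2, 4, 5, 6}  B4 = {1, 3, 4, 5}
Tree: B1–B2, B2–B3, B1–B4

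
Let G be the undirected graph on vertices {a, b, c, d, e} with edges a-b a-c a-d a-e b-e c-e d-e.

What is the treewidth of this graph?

2

A width-2 tree decomposition is:
Bags: B1 = {a, d, e}  B2 = {a, c, e}  B3 = {a, b, e}
Tree: B1–B2, B2–B3
Every bag has size at most 3, so the width is 3 − 1 = 2 and tw(G) ≤ 2. For the lower bound, the 3 vertices {a, d, e} are pairwise adjacent, and any tree decomposition puts a clique entirely inside one bag — forcing width ≥ 2. Therefore the treewidth is 2.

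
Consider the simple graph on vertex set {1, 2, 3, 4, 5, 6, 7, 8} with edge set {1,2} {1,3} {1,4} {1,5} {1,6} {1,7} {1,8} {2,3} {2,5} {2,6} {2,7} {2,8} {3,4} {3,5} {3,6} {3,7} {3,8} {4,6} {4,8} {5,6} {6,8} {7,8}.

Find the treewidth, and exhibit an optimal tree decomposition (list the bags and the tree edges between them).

Each bag holds 5 vertices, so the decomposition has width 4, which upper-bounds the treewidth. On the other hand G contains the 5-clique {1, 2, 3, 6, 8}. A clique must lie in a single bag of any decomposition, so no decomposition can have width below 4. The upper and lower bounds meet at 4, so that is the treewidth.

Treewidth 4.
One optimal decomposition is:
Bags: B1 = {1, 2, 3, 6, 8}  B2 = {1, 3, 4, 6, 8}  B3 = {1, 2, 3, 7, 8}  B4 = {1, 2, 3, 5, 6}
Tree: B1–B2, B1–B3, B1–B4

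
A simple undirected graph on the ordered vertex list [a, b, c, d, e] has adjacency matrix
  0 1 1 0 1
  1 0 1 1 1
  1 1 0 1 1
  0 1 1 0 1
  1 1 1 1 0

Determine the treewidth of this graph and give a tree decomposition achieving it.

Treewidth 3.
Bags: B1 = {b, c, d, e}  B2 = {a, b, c, e}
Tree: B1–B2

The largest bag has 4 vertices, giving width 3; this decomposition certifies tw(G) ≤ 3. Conversely, {b, c, d, e} is a clique of size 4, and the vertices of any clique must share a bag in every tree decomposition; so some bag has ≥ 4 vertices and tw(G) ≥ 3. Combining the bounds, tw(G) = 3.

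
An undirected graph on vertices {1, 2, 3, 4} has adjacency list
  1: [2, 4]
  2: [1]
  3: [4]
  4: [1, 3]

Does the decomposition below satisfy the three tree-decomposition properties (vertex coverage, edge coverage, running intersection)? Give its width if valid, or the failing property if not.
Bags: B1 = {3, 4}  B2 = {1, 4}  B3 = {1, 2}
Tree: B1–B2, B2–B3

Yes; width 1.

Checking the three conditions: (i) the bags cover all of {1, 2, 3, 4}; (ii) for each edge, some bag contains both endpoints; (iii) the bags containing any fixed vertex form a subtree. All hold, so the decomposition is valid with width 2 − 1 = 1.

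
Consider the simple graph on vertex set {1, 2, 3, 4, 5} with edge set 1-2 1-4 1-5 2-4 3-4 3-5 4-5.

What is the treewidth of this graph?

2

A width-2 tree decomposition is:
Bags: B1 = {1, 4, 5}  B2 = {1, 2, 4}  B3 = {3, 4, 5}
Tree: B1–B2, B1–B3
Every bag has size at most 3, so the width is 3 − 1 = 2 and tw(G) ≤ 2. On the other hand G contains the 3-clique {1, 2, 4}. A clique must lie in a single bag of any decomposition, so no decomposition can have width below 2. The upper and lower bounds meet at 2, so that is the treewidth.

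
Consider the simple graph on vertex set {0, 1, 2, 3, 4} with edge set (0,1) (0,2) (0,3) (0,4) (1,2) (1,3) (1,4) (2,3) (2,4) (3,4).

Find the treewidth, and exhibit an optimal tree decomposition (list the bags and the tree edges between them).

With just one bag of size 5, the width is 5 − 1 = 4, so tw(G) ≤ 4. On the other hand G contains the 5-clique {0, 1, 2, 3, 4}. A clique must lie in a single bag of any decomposition, so no decomposition can have width below 4. Hence tw(G) = 4 exactly.

Treewidth 4.
Bags: B1 = {0, 1, 2, 3, 4}
Tree: (single bag)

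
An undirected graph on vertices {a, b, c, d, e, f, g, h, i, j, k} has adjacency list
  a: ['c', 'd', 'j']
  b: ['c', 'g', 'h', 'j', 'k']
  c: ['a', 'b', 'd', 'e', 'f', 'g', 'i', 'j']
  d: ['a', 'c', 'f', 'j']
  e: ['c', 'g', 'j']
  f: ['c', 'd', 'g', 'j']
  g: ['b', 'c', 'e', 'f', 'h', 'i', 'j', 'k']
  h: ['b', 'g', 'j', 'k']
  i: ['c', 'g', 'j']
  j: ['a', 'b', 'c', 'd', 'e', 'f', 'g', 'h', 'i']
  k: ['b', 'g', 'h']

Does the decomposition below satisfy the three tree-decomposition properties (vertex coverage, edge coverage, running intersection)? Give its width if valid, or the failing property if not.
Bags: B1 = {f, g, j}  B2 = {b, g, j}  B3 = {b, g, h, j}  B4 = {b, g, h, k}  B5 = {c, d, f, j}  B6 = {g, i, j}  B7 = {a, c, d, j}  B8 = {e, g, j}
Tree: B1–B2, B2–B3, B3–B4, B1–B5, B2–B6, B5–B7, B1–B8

No — edge (c,g) lies in no bag.

A tree decomposition must satisfy three properties: every vertex lies in some bag; for every edge, both endpoints lie together in some bag; and for every vertex, the bags containing it form a connected subtree. Here edge (c,g) lies in no bag, so the decomposition is invalid.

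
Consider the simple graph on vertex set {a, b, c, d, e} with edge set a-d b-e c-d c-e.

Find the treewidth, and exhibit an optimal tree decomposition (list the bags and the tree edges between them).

Treewidth 1.
Bags: B1 = {a, d}  B2 = {c, d}  B3 = {c, e}  B4 = {b, e}
Tree: B1–B2, B2–B3, B3–B4

Every bag has size at most 2, so the width is 2 − 1 = 1 and tw(G) ≤ 1. Since G has at least one edge (e.g. a–d), it is not an edgeless graph, so tw(G) ≥ 1. Therefore the treewidth is 1.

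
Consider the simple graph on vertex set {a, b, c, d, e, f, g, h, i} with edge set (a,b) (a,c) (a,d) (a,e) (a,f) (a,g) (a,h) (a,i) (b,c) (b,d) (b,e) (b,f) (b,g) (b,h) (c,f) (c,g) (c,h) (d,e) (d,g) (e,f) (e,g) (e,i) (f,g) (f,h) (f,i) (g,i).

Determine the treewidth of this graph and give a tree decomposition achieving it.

Treewidth 4.
Bags: B1 = {a, b, d, e, g}  B2 = {a, b, e, f, g}  B3 = {a, b, c, f, g}  B4 = {a, e, f, g, i}  B5 = {a, b, c, f, h}
Tree: B1–B2, B2–B3, B2–B4, B3–B5

The largest bag has 5 vertices, giving width 4; this decomposition certifies tw(G) ≤ 4. Conversely, {a, b, d, e, g} is a clique of size 5, and the vertices of any clique must share a bag in every tree decomposition; so some bag has ≥ 5 vertices and tw(G) ≥ 4. Combining the bounds, tw(G) = 4.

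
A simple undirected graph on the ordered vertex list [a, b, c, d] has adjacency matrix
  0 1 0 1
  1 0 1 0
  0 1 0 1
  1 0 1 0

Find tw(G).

A width-2 tree decomposition is:
Bags: B1 = {a, b, d}  B2 = {b, c, d}
Tree: B1–B2
Each bag holds 3 vertices, so the decomposition has width 2, which upper-bounds the treewidth. Since d–a–b–c–d is a cycle in G, G is not acyclic. Forests are exactly the graphs of treewidth ≤ 1, so tw(G) ≥ 2. Combining the bounds, tw(G) = 2.

2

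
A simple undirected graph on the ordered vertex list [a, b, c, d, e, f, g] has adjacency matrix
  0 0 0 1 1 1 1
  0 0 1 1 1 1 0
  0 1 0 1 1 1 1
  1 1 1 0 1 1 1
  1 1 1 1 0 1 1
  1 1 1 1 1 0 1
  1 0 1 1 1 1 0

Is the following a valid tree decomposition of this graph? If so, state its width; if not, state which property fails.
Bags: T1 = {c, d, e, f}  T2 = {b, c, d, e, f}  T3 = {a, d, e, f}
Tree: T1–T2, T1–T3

A tree decomposition must satisfy three properties: every vertex lies in some bag; for every edge, both endpoints lie together in some bag; and for every vertex, the bags containing it form a connected subtree. Here vertex g appears in no bag, so the decomposition is invalid.

No — vertex g appears in no bag.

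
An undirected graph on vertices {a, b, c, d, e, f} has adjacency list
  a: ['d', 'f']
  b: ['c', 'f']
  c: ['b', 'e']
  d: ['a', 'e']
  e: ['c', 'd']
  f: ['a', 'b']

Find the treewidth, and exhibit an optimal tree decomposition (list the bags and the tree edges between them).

Each bag holds 3 vertices, so the decomposition has width 2, which upper-bounds the treewidth. The edges f–b–c–e–d–a–f form a cycle, so G is not a tree and its treewidth is at least 2. Hence tw(G) = 2 exactly.

Treewidth 2.
One optimal decomposition is:
Bags: B1 = {b, c, f}  B2 = {c, e, f}  B3 = {d, e, f}  B4 = {a, d, f}
Tree: B1–B2, B2–B3, B3–B4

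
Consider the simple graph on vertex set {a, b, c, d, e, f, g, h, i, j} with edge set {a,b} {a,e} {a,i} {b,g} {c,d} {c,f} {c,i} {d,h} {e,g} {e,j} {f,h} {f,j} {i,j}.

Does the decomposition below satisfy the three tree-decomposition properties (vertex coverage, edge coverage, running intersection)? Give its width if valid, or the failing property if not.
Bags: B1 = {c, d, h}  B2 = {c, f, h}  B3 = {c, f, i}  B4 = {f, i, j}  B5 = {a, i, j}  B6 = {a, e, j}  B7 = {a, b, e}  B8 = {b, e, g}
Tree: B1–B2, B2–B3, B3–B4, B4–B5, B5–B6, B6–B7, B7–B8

Every vertex of G appears in some bag (union = {a, b, c, d, e, f, g, h, i, j}); every edge is covered by a bag; and for each vertex v the set of bags containing v is connected in the bag tree. The decomposition is therefore valid. The largest bag has 3 vertices, so the width is 2.

Yes; width 2.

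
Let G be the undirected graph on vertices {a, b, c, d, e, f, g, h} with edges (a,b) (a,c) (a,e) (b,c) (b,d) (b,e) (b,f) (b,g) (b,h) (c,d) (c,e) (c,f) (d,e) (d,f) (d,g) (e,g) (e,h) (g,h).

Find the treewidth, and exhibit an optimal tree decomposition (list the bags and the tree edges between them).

Each bag holds 4 vertices, so the decomposition has width 3, which upper-bounds the treewidth. For the lower bound, the 4 vertices {b, d, e, g} are pairwise adjacent, and any tree decomposition puts a clique entirely inside one bag — forcing width ≥ 3. Combining the bounds, tw(G) = 3.

Treewidth 3.
One such decomposition:
Bags: B1 = {b, c, d, e}  B2 = {b, d, e, g}  B3 = {b, e, g, h}  B4 = {a, b, c, e}  B5 = {b, c, d, f}
Tree: B1–B2, B2–B3, B1–B4, B1–B5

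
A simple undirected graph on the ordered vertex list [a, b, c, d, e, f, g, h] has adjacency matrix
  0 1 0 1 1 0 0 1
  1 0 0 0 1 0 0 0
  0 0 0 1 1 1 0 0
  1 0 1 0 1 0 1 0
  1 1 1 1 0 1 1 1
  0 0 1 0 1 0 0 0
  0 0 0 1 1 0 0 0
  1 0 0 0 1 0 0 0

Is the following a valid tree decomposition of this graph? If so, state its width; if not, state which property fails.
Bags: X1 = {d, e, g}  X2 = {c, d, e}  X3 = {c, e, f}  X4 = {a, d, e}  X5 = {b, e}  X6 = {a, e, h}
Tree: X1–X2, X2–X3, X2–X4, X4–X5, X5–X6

No — edge (a,b) lies in no bag.

A tree decomposition must satisfy three properties: every vertex lies in some bag; for every edge, both endpoints lie together in some bag; and for every vertex, the bags containing it form a connected subtree. Here edge (a,b) lies in no bag, so the decomposition is invalid.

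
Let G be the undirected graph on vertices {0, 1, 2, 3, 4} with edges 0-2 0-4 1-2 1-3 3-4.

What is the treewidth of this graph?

2

A width-2 tree decomposition is:
Bags: B1 = {1, 2, 3}  B2 = {2, 3, 4}  B3 = {0, 2, 4}
Tree: B1–B2, B2–B3
Each bag holds 3 vertices, so the decomposition has width 2, which upper-bounds the treewidth. The edges 2–1–3–4–0–2 form a cycle, so G is not a tree and its treewidth is at least 2. Hence tw(G) = 2 exactly.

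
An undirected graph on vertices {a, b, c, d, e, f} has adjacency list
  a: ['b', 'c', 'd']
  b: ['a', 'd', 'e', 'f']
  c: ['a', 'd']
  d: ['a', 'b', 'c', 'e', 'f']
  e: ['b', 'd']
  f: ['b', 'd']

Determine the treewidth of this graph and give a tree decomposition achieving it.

Treewidth 2.
One such decomposition:
Bags: B1 = {a, b, d}  B2 = {b, d, e}  B3 = {a, c, d}  B4 = {b, d, f}
Tree: B1–B2, B1–B3, B1–B4

Every bag has size at most 3, so the width is 3 − 1 = 2 and tw(G) ≤ 2. On the other hand G contains the 3-clique {a, c, d}. A clique must lie in a single bag of any decomposition, so no decomposition can have width below 2. The upper and lower bounds meet at 2, so that is the treewidth.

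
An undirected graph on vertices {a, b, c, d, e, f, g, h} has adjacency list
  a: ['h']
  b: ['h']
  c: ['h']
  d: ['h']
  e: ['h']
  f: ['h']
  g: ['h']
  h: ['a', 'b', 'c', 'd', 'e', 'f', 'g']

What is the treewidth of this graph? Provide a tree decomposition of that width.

Every bag has size at most 2, so the width is 2 − 1 = 1 and tw(G) ≤ 1. Since G has at least one edge (e.g. g–h), it is not an edgeless graph, so tw(G) ≥ 1. Therefore the treewidth is 1.

Treewidth 1.
One optimal decomposition is:
Bags: B1 = {g, h}  B2 = {e, h}  B3 = {c, h}  B4 = {d, h}  B5 = {f, h}  B6 = {b, h}  B7 = {a, h}
Tree: B1–B2, B2–B3, B2–B4, B2–B5, B3–B6, B3–B7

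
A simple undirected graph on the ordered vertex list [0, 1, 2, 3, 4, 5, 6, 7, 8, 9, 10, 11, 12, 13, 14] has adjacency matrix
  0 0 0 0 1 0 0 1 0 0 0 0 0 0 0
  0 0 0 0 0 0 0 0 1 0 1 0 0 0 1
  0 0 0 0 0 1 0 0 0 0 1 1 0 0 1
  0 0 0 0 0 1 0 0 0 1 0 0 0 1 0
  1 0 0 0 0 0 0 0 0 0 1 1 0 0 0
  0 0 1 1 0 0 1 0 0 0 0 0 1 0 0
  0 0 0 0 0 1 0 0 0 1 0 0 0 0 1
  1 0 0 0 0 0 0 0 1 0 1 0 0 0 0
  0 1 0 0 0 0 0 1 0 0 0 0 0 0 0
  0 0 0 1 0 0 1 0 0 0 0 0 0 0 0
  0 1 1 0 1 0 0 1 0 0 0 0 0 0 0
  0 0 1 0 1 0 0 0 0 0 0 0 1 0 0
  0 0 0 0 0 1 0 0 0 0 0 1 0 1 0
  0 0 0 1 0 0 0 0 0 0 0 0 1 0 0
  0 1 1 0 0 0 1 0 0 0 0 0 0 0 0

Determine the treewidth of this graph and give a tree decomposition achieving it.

The largest bag has 4 vertices, giving width 3; this decomposition certifies tw(G) ≤ 3. For the lower bound: the 4 vertex sets {0,7,8}, {4}, {10}, {1,2,11,14} are disjoint, each induces a connected subgraph, and every pair is joined by at least one edge of G. Contracting each set to a single vertex therefore yields K_{4} as a minor, and since treewidth is minor-monotone, tw(G) ≥ tw(K_{4}) = 3. The upper and lower bounds meet at 3, so that is the treewidth.

Treewidth 3.
One such decomposition:
Bags: B1 = {0, 4, 7, 8}  B2 = {4, 7, 8, 10}  B3 = {1, 4, 8, 10}  B4 = {1, 4, 10, 11}  B5 = {1, 2, 10, 11}  B6 = {1, 2, 11, 14}  B7 = {2, 11, 12, 14}  B8 = {2, 5, 12, 14}  B9 = {5, 6, 12, 14}  B10 = {5, 6, 12, 13}  B11 = {3, 5, 6, 13}  B12 = {3, 6, 9, 13}
Tree: B1–B2, B2–B3, B3–B4, B4–B5, B5–B6, B6–B7, B7–B8, B8–B9, B9–B10, B10–B11, B11–B12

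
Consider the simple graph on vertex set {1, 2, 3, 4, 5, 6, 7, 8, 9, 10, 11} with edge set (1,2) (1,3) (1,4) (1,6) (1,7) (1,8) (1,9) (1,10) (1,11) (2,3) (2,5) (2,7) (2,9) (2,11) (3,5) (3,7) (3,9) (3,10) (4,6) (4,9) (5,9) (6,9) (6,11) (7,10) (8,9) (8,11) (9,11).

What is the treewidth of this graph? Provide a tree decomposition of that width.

Each bag holds 4 vertices, so the decomposition has width 3, which upper-bounds the treewidth. On the other hand G contains the 4-clique {1, 8, 9, 11}. A clique must lie in a single bag of any decomposition, so no decomposition can have width below 3. Therefore the treewidth is 3.

Treewidth 3.
One such decomposition:
Bags: B1 = {1, 2, 9, 11}  B2 = {1, 6, 9, 11}  B3 = {1, 8, 9, 11}  B4 = {1, 4, 6, 9}  B5 = {1, 2, 3, 9}  B6 = {1, 2, 3, 7}  B7 = {1, 3, 7, 10}  B8 = {2, 3, 5, 9}
Tree: B1–B2, B2–B3, B2–B4, B1–B5, B5–B6, B6–B7, B5–B8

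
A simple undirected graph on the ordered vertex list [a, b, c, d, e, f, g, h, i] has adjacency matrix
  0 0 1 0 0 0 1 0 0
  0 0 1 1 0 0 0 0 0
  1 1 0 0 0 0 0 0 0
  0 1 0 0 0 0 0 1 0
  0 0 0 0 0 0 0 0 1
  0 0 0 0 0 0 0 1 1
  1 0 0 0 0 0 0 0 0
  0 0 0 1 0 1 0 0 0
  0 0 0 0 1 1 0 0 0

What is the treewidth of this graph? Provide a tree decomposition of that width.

Treewidth 1.
One optimal decomposition is:
Bags: B1 = {e, i}  B2 = {f, i}  B3 = {f, h}  B4 = {d, h}  B5 = {b, d}  B6 = {b, c}  B7 = {a, c}  B8 = {a, g}
Tree: B1–B2, B2–B3, B3–B4, B4–B5, B5–B6, B6–B7, B7–B8

Each bag holds 2 vertices, so the decomposition has width 1, which upper-bounds the treewidth. Since G has at least one edge (e.g. e–i), it is not an edgeless graph, so tw(G) ≥ 1. Therefore the treewidth is 1.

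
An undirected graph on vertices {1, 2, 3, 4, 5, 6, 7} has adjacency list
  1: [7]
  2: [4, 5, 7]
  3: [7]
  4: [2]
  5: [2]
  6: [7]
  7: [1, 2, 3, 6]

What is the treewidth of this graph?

A width-1 tree decomposition is:
Bags: B1 = {1, 7}  B2 = {6, 7}  B3 = {3, 7}  B4 = {2, 7}  B5 = {2, 4}  B6 = {2, 5}
Tree: B1–B2, B1–B3, B1–B4, B4–B5, B4–B6
Each bag holds 2 vertices, so the decomposition has width 1, which upper-bounds the treewidth. Any graph with an edge has treewidth ≥ 1, and G has the edge 7–1. Combining the bounds, tw(G) = 1.

1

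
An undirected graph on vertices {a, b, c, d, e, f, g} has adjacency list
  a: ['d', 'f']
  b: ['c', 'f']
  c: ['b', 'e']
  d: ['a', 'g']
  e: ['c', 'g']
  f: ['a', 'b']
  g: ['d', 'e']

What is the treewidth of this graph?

A width-2 tree decomposition is:
Bags: B1 = {a, b, f}  B2 = {a, b, c}  B3 = {a, c, e}  B4 = {a, e, g}  B5 = {a, d, g}
Tree: B1–B2, B2–B3, B3–B4, B4–B5
Each bag holds 3 vertices, so the decomposition has width 2, which upper-bounds the treewidth. Since a–f–b–c–e–g–d–a is a cycle in G, G is not acyclic. Forests are exactly the graphs of treewidth ≤ 1, so tw(G) ≥ 2. The upper and lower bounds meet at 2, so that is the treewidth.

2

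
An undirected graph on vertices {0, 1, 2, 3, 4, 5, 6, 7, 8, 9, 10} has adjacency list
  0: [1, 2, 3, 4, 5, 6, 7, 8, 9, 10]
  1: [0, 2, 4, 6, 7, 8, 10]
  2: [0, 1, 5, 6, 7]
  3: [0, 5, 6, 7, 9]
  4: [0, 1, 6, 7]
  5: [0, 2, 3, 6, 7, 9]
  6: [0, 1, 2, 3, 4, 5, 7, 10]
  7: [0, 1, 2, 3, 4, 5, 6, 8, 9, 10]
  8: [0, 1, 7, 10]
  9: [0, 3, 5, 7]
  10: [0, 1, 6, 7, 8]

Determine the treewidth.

A width-4 tree decomposition is:
Bags: B1 = {0, 1, 6, 7, 10}  B2 = {0, 1, 2, 6, 7}  B3 = {0, 2, 5, 6, 7}  B4 = {0, 3, 5, 6, 7}  B5 = {0, 1, 7, 8, 10}  B6 = {0, 3, 5, 7, 9}  B7 = {0, 1, 4, 6, 7}
Tree: B1–B2, B2–B3, B3–B4, B1–B5, B4–B6, B1–B7
Each bag holds 5 vertices, so the decomposition has width 4, which upper-bounds the treewidth. Conversely, {0, 1, 7, 8, 10} is a clique of size 5, and the vertices of any clique must share a bag in every tree decomposition; so some bag has ≥ 5 vertices and tw(G) ≥ 4. Hence tw(G) = 4 exactly.

4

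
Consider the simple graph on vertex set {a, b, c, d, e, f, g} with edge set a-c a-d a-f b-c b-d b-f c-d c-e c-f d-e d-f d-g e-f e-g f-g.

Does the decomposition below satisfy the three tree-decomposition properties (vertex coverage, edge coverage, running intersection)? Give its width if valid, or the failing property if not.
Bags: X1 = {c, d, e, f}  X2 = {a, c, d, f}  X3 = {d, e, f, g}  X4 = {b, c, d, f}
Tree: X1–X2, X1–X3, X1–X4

Yes; width 3.

Vertex coverage: the bags together contain {a, b, c, d, e, f, g}, the full vertex set. Edge coverage: each edge of G has both endpoints in at least one bag. Running intersection: for every vertex, the bags containing it form a connected subtree. All three properties hold, so this is a valid tree decomposition of width max|bag| − 1 = 3, and hence tw(G) ≤ 3.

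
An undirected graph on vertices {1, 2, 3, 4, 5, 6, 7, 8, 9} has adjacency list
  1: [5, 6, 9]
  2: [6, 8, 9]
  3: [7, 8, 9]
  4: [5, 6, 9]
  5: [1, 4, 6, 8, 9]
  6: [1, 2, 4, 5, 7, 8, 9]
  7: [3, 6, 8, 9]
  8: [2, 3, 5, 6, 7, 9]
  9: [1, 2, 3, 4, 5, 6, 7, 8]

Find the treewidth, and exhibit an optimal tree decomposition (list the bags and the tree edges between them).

Treewidth 3.
One such decomposition:
Bags: B1 = {5, 6, 8, 9}  B2 = {1, 5, 6, 9}  B3 = {2, 6, 8, 9}  B4 = {6, 7, 8, 9}  B5 = {4, 5, 6, 9}  B6 = {3, 7, 8, 9}
Tree: B1–B2, B1–B3, B3–B4, B1–B5, B4–B6

The largest bag has 4 vertices, giving width 3; this decomposition certifies tw(G) ≤ 3. Conversely, {3, 7, 8, 9} is a clique of size 4, and the vertices of any clique must share a bag in every tree decomposition; so some bag has ≥ 4 vertices and tw(G) ≥ 3. Hence tw(G) = 3 exactly.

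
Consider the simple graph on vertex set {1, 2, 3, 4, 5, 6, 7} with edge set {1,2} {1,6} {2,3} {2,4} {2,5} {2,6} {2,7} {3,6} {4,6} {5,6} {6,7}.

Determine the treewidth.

2

A width-2 tree decomposition is:
Bags: B1 = {2, 3, 6}  B2 = {2, 6, 7}  B3 = {2, 5, 6}  B4 = {2, 4, 6}  B5 = {1, 2, 6}
Tree: B1–B2, B1–B3, B1–B4, B4–B5
The largest bag has 3 vertices, giving width 2; this decomposition certifies tw(G) ≤ 2. On the other hand G contains the 3-clique {1, 2, 6}. A clique must lie in a single bag of any decomposition, so no decomposition can have width below 2. Hence tw(G) = 2 exactly.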